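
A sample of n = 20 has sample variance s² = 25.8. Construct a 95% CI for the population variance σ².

df = 19. χ²_{0.025} = 32.852, χ²_{0.975} = 8.907. CI for σ² = ((n-1)s²/χ²_{α/2}, (n-1)s²/χ²_{1-α/2}) = (19·25.8/32.852, 19·25.8/8.907) = (14.92, 55.04)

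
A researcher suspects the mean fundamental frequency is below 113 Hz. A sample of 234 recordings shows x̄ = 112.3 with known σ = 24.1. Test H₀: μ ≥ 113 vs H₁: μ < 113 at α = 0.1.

z = -0.444. Critical value: -1.28. Fail to reject H₀.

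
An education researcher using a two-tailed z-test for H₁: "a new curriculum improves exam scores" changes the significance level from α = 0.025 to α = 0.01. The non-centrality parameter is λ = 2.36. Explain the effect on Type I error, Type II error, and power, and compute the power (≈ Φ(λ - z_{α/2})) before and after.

Decreasing α from 0.025 to 0.01:
• Type I error rate decreases (α is the Type I rate by definition).
• Critical value moves from z_{α/2} = 2.241 to 2.576, so power = Φ(λ - z_{α/2}) goes from Φ(2.36 - 2.241) = 0.547 to Φ(2.36 - 2.576) = 0.414.
• Type II error rate β = 1 - power therefore increases (0.453 → 0.586).
Appropriate when false positives are costly — here, adopting a curriculum that gives no real benefit — disruption for nothing.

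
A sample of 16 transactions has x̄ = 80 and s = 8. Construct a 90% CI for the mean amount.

CI = x̄ ± t*(s/√n) = 80 ± 1.753(8/√16) = (76.49, 83.51)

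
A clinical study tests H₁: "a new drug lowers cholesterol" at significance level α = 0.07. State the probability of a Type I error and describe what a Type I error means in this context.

P(Type I error) = α = 0.07. A Type I error is rejecting H₀ when H₀ is actually true (false positive) — here, concluding that a new drug lowers cholesterol when in fact this is not the case. Consequence: approving an ineffective drug — patients take a useless medication and may skip effective alternatives.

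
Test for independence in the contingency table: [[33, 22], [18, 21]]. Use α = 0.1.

χ² = 1.763. df = 1, critical = 2.706. Fail to reject H₀. No evidence of dependence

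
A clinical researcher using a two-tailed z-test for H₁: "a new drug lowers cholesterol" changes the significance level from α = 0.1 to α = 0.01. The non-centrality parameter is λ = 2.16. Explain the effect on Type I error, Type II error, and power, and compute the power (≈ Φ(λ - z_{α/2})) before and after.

Decreasing α from 0.1 to 0.01:
• Type I error rate decreases (α is the Type I rate by definition).
• Critical value moves from z_{α/2} = 1.645 to 2.576, so power = Φ(λ - z_{α/2}) goes from Φ(2.16 - 1.645) = 0.697 to Φ(2.16 - 2.576) = 0.339.
• Type II error rate β = 1 - power therefore increases (0.303 → 0.661).
Appropriate when false positives are costly — here, approving an ineffective drug — patients take a useless medication and may skip effective alternatives.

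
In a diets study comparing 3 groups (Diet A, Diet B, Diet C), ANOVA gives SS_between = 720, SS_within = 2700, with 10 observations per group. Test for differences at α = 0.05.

df_between = 2, df_within = 27. F = MS_between/MS_within = 360.0/100.0 = 3.6. F_crit ≈ 3.354. Reject H₀. At least one mean differs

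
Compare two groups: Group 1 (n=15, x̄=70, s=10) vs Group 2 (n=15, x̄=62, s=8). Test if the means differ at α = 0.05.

Pooled sp = 9.06. t = 2.419, df = 28. Critical t = ±2.048. Reject H₀.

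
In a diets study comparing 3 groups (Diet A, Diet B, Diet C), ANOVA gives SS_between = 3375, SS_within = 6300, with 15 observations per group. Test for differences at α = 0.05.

df_between = 2, df_within = 42. F = MS_between/MS_within = 1687.5/150.0 = 11.25. F_crit ≈ 3.22. Reject H₀. At least one mean differs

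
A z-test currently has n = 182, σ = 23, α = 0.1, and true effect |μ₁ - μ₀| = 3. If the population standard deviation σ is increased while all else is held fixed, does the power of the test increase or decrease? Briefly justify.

Power decreases: a larger σ inflates the standard error σ/√n, pulling the sampling distribution under H₁ back toward the critical value.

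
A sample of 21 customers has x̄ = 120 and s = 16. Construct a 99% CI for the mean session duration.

CI = x̄ ± t*(s/√n) = 120 ± 2.845(16/√21) = (110.07, 129.93)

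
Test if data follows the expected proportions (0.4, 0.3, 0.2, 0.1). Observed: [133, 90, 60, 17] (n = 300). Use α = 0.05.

Expected: [120.0, 90.0, 60.0, 30.0]. χ² = 7.042. df = 3, critical = 7.815. Fail to reject H₀.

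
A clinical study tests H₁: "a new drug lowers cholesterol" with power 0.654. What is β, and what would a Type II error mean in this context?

β = 1 - power = 1 - 0.654 = 0.346. A Type II error is failing to reject H₀ when H₀ is false (false negative) — here, failing to conclude that a new drug lowers cholesterol when in fact it is true. Consequence: shelving an effective drug — patients miss out on a treatment that would have helped.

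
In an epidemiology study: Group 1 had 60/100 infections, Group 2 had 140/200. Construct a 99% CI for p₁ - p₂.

p̂₁ = 0.6, p̂₂ = 0.7. Difference = -0.1. CI = (-0.251, 0.051)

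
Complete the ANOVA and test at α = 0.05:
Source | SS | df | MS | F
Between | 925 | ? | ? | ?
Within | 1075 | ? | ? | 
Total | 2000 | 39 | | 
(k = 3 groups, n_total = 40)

df_between = 2, df_within = 37. MS_between = 462.5, MS_within = 29.05. F = 15.919, F_crit ≈ 3.252. Reject H₀.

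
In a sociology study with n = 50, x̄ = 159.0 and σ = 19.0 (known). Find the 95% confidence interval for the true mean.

CI = x̄ ± z*(σ/√n) = 159.0 ± 1.96(19.0/√50) = 159.0 ± 5.27 = (153.73, 164.27)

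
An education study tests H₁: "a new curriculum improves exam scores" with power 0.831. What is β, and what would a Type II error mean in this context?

β = 1 - power = 1 - 0.831 = 0.169. A Type II error is failing to reject H₀ when H₀ is false (false negative) — here, failing to conclude that a new curriculum improves exam scores when in fact it is true. Consequence: keeping the old curriculum when the new one would have helped students.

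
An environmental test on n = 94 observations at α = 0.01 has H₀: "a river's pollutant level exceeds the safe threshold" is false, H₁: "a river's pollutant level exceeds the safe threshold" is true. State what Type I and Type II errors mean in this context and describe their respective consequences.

Type I (false positive): concluding that a river's pollutant level exceeds the safe threshold when it is not — shutting down a compliant factory unnecessarily. Type II (false negative): failing to conclude that a river's pollutant level exceeds the safe threshold when it is — allowing unsafe pollution to continue. Which is costlier depends on domain priorities and is a judgement call rather than a statistical fact.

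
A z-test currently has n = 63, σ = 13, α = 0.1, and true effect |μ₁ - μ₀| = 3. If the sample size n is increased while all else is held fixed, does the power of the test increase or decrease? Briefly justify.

Power increases: a larger n shrinks the standard error σ/√n, moving the sampling distribution under H₁ further from the critical value.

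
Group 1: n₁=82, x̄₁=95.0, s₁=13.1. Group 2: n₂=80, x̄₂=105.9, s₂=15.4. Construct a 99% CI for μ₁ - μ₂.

Difference = -10.9. SE = √(13.1²/82 + 15.4²/80) = 2.249. CI = (-16.69, -5.11)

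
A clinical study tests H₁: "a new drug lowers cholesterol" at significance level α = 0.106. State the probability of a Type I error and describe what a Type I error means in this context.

P(Type I error) = α = 0.106. A Type I error is rejecting H₀ when H₀ is actually true (false positive) — here, concluding that a new drug lowers cholesterol when in fact this is not the case. Consequence: approving an ineffective drug — patients take a useless medication and may skip effective alternatives.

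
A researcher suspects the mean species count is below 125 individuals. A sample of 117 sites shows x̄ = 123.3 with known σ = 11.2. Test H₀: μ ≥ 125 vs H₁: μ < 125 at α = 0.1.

z = -1.642. Critical value: -1.28. Reject H₀.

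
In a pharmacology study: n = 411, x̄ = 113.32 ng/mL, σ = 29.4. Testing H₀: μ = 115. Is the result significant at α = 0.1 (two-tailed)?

z = (113.32 - 115)/(29.4/√411) = -1.158. Since |z| ≤ 1.645, not significant at α = 0.1.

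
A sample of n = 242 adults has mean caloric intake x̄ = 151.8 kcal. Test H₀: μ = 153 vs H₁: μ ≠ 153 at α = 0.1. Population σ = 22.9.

z = (x̄ - μ₀)/(σ/√n) = (151.8 - 153)/(22.9/√242) = -0.815. Critical value: ±1.645. Since |-0.815| ≤ 1.645, Fail to reject H₀.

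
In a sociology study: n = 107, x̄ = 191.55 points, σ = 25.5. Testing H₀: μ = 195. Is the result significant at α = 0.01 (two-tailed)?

z = (191.55 - 195)/(25.5/√107) = -1.399. Since |z| ≤ 2.576, not significant at α = 0.01.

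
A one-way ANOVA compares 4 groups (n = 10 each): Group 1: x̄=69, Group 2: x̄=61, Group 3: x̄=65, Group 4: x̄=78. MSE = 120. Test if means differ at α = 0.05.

Grand mean = 68.25. SS_between = 1587.5, MS_between = 529.17. F = 4.41, F_crit ≈ 2.866. Reject H₀.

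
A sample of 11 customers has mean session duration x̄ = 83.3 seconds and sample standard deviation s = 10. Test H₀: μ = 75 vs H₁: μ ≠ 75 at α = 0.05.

t = (x̄ - μ₀)/(s/√n) = (83.3 - 75)/(10/√11) = 2.753. df = 10, critical t = ±2.228. Reject H₀.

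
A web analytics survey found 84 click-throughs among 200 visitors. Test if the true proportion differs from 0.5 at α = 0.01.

p̂ = 0.42, p₀ = 0.5. z = (p̂ - p₀)/√(p₀(1-p₀)/n) = -2.263. Critical: ±2.576. Fail to reject H₀.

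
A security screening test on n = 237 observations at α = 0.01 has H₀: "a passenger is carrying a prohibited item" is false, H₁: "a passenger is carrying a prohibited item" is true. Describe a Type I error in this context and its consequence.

Type I error: rejecting H₀ when it is true — concluding that a passenger is carrying a prohibited item when in fact it is not. Consequence: detaining an innocent passenger — delay and inconvenience.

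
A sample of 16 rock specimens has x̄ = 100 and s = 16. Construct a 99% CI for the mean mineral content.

CI = x̄ ± t*(s/√n) = 100 ± 2.947(16/√16) = (88.21, 111.79)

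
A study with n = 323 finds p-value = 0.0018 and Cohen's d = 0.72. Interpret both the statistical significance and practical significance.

Statistically significant (p = 0.0018 < 0.05). Cohen's d = 0.72 indicates a medium effect size. Both statistical and practical significance should be considered.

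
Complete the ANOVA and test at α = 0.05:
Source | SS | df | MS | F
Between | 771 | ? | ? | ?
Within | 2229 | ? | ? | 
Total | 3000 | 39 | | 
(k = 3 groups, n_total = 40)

df_between = 2, df_within = 37. MS_between = 385.5, MS_within = 60.24. F = 6.399, F_crit ≈ 3.252. Reject H₀.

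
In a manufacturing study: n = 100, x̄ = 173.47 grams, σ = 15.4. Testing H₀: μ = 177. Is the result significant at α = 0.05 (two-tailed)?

z = (173.47 - 177)/(15.4/√100) = -2.292. Since |z| > 1.96, significant at α = 0.05.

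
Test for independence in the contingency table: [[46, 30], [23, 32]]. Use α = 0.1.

χ² = 4.48. df = 1, critical = 2.706. Reject H₀. Variables are dependent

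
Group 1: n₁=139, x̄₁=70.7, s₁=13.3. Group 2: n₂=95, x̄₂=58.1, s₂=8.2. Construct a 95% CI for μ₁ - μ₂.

Difference = 12.6. SE = √(13.3²/139 + 8.2²/95) = 1.407. CI = (9.84, 15.36)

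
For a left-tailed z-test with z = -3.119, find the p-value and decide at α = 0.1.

p = P(Z < -3.119) = Φ(-3.119) ≈ 0.0009. Since p < 0.1, reject H₀ (significant) at α = 0.1.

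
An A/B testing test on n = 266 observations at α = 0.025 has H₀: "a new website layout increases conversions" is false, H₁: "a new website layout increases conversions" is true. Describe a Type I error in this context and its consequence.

Type I error: rejecting H₀ when it is true — concluding that a new website layout increases conversions when in fact it is not. Consequence: rolling out a layout that doesn't actually help — wasted engineering effort.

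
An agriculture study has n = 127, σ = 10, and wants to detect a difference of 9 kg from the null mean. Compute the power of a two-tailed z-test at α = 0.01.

SE = σ/√n = 10/√127 = 0.887. Non-centrality λ = d/SE = 9/0.887 = 10.142. Power ≈ Φ(λ - z_{α/2}) = Φ(10.142 - 2.576) = Φ(7.566) = 1.0.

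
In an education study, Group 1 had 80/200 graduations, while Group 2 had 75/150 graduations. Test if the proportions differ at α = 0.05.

p̂₁ = 0.4, p̂₂ = 0.5, pooled p̂ = 0.443. z = -1.864. Critical: ±1.96. Fail to reject H₀.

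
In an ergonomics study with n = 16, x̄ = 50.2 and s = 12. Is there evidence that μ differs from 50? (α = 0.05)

t = (x̄ - μ₀)/(s/√n) = (50.2 - 50)/(12/√16) = 0.067. df = 15, critical t = ±2.131. Fail to reject H₀.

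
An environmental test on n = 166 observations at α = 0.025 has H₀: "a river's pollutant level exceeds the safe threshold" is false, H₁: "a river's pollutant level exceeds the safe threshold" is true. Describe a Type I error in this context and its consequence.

Type I error: rejecting H₀ when it is true — concluding that a river's pollutant level exceeds the safe threshold when in fact it is not. Consequence: shutting down a compliant factory unnecessarily.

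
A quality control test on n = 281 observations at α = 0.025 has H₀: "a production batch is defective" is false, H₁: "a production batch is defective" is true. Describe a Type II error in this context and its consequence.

Type II error: failing to reject H₀ when it is false — concluding that a production batch is defective is not supported when in fact it is. Consequence: shipping a defective batch — faulty products reach customers.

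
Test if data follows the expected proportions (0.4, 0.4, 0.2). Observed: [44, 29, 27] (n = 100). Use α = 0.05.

Expected: [40.0, 40.0, 20.0]. χ² = 5.875. df = 2, critical = 5.991. Fail to reject H₀.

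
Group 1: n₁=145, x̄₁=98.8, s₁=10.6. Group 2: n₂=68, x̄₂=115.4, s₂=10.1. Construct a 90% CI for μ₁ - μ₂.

Difference = -16.6. SE = √(10.6²/145 + 10.1²/68) = 1.508. CI = (-19.08, -14.12)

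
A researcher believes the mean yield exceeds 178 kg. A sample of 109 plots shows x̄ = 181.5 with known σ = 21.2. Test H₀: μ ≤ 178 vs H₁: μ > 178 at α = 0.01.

z = 1.724. Critical value: 2.33. Fail to reject H₀.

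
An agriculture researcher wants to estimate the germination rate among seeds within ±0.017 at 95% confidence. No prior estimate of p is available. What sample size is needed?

Conservative approach: use p = 0.5 (maximizes p(1-p) = 0.25). n = z²(0.25)/E² = 1.96²×0.25/0.017² = 3323.2 → n = 3324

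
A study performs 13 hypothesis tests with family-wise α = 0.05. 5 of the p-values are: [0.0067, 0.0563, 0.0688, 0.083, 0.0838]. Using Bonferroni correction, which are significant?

Bonferroni α = 0.05/13 = 0.00385. None of the given p-values are significant.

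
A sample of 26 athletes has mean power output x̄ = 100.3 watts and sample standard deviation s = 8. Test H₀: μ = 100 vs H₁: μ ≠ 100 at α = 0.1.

t = (x̄ - μ₀)/(s/√n) = (100.3 - 100)/(8/√26) = 0.191. df = 25, critical t = ±1.708. Fail to reject H₀.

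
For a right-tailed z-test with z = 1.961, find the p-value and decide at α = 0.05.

p = P(Z > 1.961) = 1 - Φ(1.961) ≈ 0.0249. Since p < 0.05, reject H₀ (significant) at α = 0.05.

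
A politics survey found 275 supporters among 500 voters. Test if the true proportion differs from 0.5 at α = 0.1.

p̂ = 0.55, p₀ = 0.5. z = (p̂ - p₀)/√(p₀(1-p₀)/n) = 2.236. Critical: ±1.645. Reject H₀.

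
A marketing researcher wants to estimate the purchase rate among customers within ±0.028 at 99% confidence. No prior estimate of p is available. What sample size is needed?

Conservative approach: use p = 0.5 (maximizes p(1-p) = 0.25). n = z²(0.25)/E² = 2.576²×0.25/0.028² = 2116.0 → n = 2116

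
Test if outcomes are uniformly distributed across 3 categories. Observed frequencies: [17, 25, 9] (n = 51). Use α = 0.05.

Expected = 17 each. χ² = Σ(O-E)²/E = 7.529. df = 2, critical value = 5.991. Reject H₀.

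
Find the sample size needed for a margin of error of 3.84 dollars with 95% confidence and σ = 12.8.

n = (z*σ/E)² = (1.96×12.8/3.84)² = 42.7 → n = 43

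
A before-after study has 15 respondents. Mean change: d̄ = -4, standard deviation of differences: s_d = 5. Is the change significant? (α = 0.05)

t = d̄/(s_d/√n) = -4/(5/√15) = -3.098. df = 14, critical t = ±2.145. Reject H₀.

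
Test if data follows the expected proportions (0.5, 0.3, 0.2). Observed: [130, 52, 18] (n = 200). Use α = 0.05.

Expected: [100.0, 60.0, 40.0]. χ² = 22.167. df = 2, critical = 5.991. Reject H₀.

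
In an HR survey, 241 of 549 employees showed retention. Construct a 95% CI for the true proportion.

p̂ = 0.439. CI = p̂ ± z*√(p̂(1-p̂)/n) = (0.397, 0.48)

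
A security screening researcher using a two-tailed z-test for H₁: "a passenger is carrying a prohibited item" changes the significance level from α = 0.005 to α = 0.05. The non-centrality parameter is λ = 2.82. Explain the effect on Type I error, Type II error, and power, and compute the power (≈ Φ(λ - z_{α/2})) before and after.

Increasing α from 0.005 to 0.05:
• Type I error rate increases (α is the Type I rate by definition).
• Critical value moves from z_{α/2} = 2.807 to 1.96, so power = Φ(λ - z_{α/2}) goes from Φ(2.82 - 2.807) = 0.505 to Φ(2.82 - 1.96) = 0.805.
• Type II error rate β = 1 - power therefore decreases (0.495 → 0.195).
Appropriate when false negatives are costly — here, letting a prohibited item through — security breach.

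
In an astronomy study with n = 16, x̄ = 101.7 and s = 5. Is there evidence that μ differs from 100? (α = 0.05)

t = (x̄ - μ₀)/(s/√n) = (101.7 - 100)/(5/√16) = 1.36. df = 15, critical t = ±2.131. Fail to reject H₀.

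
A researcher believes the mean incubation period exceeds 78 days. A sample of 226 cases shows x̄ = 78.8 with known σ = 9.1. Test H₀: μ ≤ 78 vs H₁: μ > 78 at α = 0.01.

z = 1.322. Critical value: 2.33. Fail to reject H₀.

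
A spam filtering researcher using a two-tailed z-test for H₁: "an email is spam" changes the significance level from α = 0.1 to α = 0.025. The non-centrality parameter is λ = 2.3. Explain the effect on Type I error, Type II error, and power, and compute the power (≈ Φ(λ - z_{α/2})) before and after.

Decreasing α from 0.1 to 0.025:
• Type I error rate decreases (α is the Type I rate by definition).
• Critical value moves from z_{α/2} = 1.645 to 2.241, so power = Φ(λ - z_{α/2}) goes from Φ(2.3 - 1.645) = 0.744 to Φ(2.3 - 2.241) = 0.524.
• Type II error rate β = 1 - power therefore increases (0.256 → 0.476).
Appropriate when false positives are costly — here, a legitimate email is sent to the spam folder and the user misses it.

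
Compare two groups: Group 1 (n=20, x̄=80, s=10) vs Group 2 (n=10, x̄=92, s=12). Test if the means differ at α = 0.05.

Pooled sp = 10.68. t = -2.9, df = 28. Critical t = ±2.048. Reject H₀.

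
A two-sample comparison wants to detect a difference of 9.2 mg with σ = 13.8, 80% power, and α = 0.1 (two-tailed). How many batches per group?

n per group = 2(z_α/2 + z_β)²σ²/d² = 2×(1.645 + 0.84)²×13.8²/9.2² = 27.8 → n = 28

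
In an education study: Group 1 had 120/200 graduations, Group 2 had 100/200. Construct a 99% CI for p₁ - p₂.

p̂₁ = 0.6, p̂₂ = 0.5. Difference = 0.1. CI = (-0.028, 0.228)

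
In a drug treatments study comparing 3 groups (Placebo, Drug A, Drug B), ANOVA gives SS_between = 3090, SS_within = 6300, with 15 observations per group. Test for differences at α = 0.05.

df_between = 2, df_within = 42. F = MS_between/MS_within = 1545.0/150.0 = 10.3. F_crit ≈ 3.22. Reject H₀. At least one mean differs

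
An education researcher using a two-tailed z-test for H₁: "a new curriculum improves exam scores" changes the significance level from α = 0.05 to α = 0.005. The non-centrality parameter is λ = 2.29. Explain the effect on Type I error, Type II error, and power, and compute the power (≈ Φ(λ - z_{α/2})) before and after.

Decreasing α from 0.05 to 0.005:
• Type I error rate decreases (α is the Type I rate by definition).
• Critical value moves from z_{α/2} = 1.96 to 2.807, so power = Φ(λ - z_{α/2}) goes from Φ(2.29 - 1.96) = 0.629 to Φ(2.29 - 2.807) = 0.303.
• Type II error rate β = 1 - power therefore increases (0.371 → 0.697).
Appropriate when false positives are costly — here, adopting a curriculum that gives no real benefit — disruption for nothing.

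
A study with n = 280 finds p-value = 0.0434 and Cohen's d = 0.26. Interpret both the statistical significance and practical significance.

Statistically significant (p = 0.0434 < 0.05). Cohen's d = 0.26 indicates a small effect size. Both statistical and practical significance should be considered.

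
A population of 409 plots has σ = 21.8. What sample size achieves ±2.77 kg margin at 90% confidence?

Without FPC: n₀ = (1.645×21.8/2.77)² = 167.604. With FPC: n = n₀N/(n₀+N-1) = 119.1 → n = 120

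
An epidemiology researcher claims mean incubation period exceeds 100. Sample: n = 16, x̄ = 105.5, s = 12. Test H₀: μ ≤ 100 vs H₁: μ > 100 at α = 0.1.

t = (105.5 - 100)/(12/√16) = 1.833, df = 15. Critical t = 1.341. Reject H₀.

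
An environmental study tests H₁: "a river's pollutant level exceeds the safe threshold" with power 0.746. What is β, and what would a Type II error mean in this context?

β = 1 - power = 1 - 0.746 = 0.254. A Type II error is failing to reject H₀ when H₀ is false (false negative) — here, failing to conclude that a river's pollutant level exceeds the safe threshold when in fact it is true. Consequence: allowing unsafe pollution to continue.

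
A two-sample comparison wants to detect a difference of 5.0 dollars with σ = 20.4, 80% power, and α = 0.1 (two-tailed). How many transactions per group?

n per group = 2(z_α/2 + z_β)²σ²/d² = 2×(1.645 + 0.84)²×20.4²/5.0² = 205.6 → n = 206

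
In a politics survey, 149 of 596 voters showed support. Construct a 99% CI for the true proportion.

p̂ = 0.25. CI = p̂ ± z*√(p̂(1-p̂)/n) = (0.204, 0.296)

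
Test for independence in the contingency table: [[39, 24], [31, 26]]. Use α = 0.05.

χ² = 0.696. df = 1, critical = 3.841. Fail to reject H₀. No evidence of dependence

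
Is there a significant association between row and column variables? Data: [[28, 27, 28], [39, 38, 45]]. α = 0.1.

χ² = 0.215. df = 2, critical = 4.605. Fail to reject H₀. No evidence of dependence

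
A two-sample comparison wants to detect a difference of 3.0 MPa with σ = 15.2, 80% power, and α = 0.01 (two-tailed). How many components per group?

n per group = 2(z_α/2 + z_β)²σ²/d² = 2×(2.576 + 0.84)²×15.2²/3.0² = 599.1 → n = 600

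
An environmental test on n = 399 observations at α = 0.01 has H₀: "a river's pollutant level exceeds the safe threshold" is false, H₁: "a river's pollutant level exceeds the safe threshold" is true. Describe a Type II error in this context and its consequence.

Type II error: failing to reject H₀ when it is false — concluding that a river's pollutant level exceeds the safe threshold is not supported when in fact it is. Consequence: allowing unsafe pollution to continue.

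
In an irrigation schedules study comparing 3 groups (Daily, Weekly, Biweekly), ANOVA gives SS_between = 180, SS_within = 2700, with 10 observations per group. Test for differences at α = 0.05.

df_between = 2, df_within = 27. F = MS_between/MS_within = 90.0/100.0 = 0.9. F_crit ≈ 3.354. Fail to reject H₀.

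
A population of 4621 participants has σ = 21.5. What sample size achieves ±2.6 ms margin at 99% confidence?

Without FPC: n₀ = (2.576×21.5/2.6)² = 453.756. With FPC: n = n₀N/(n₀+N-1) = 413.3 → n = 414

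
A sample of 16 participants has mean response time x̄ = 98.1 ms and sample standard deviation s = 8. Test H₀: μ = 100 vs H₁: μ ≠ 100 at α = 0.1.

t = (x̄ - μ₀)/(s/√n) = (98.1 - 100)/(8/√16) = -0.95. df = 15, critical t = ±1.753. Fail to reject H₀.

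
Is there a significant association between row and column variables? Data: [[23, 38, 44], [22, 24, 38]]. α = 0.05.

χ² = 1.305. df = 2, critical = 5.991. Fail to reject H₀. No evidence of dependence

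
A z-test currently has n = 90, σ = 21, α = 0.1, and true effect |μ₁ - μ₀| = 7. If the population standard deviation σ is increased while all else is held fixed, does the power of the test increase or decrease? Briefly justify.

Power decreases: a larger σ inflates the standard error σ/√n, pulling the sampling distribution under H₁ back toward the critical value.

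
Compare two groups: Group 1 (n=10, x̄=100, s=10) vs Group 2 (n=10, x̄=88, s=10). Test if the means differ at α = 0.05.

Pooled sp = 10.0. t = 2.683, df = 18. Critical t = ±2.101. Reject H₀.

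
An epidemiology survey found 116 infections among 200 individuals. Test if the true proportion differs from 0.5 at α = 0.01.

p̂ = 0.58, p₀ = 0.5. z = (p̂ - p₀)/√(p₀(1-p₀)/n) = 2.263. Critical: ±2.576. Fail to reject H₀.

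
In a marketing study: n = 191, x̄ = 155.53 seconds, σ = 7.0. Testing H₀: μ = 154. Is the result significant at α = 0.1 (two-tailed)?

z = (155.53 - 154)/(7.0/√191) = 3.021. Since |z| > 1.645, significant at α = 0.1.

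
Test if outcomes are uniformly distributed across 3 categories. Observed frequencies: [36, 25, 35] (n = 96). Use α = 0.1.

Expected = 32 each. χ² = Σ(O-E)²/E = 2.312. df = 2, critical value = 4.605. Fail to reject H₀.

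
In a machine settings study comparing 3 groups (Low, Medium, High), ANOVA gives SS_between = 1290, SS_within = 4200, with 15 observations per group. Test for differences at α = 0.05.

df_between = 2, df_within = 42. F = MS_between/MS_within = 645.0/100.0 = 6.45. F_crit ≈ 3.22. Reject H₀. At least one mean differs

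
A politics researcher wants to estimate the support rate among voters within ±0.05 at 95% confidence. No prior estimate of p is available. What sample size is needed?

Conservative approach: use p = 0.5 (maximizes p(1-p) = 0.25). n = z²(0.25)/E² = 1.96²×0.25/0.05² = 384.2 → n = 385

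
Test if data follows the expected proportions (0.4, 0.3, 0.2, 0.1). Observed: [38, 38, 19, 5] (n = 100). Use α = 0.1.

Expected: [40.0, 30.0, 20.0, 10.0]. χ² = 4.783. df = 3, critical = 6.251. Fail to reject H₀.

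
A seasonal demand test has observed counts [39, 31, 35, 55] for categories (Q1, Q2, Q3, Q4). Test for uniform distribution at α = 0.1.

Expected = 40 each. χ² = Σ(O-E)²/E = 8.3. df = 3, critical value = 6.251. Reject H₀.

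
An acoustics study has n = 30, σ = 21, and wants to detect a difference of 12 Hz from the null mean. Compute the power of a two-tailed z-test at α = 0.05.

SE = σ/√n = 21/√30 = 3.834. Non-centrality λ = d/SE = 12/3.834 = 3.13. Power ≈ Φ(λ - z_{α/2}) = Φ(3.13 - 1.96) = Φ(1.17) = 0.879.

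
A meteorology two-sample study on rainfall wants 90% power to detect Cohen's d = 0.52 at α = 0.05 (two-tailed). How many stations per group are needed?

z_{α/2} = 1.96, z_β = Φ⁻¹(0.9) = 1.282. For medium effect (d = 0.52): n per group = 2(z_{α/2} + z_β)²/d² = 2(1.96 + 1.282)²/0.52² = 77.7 → 78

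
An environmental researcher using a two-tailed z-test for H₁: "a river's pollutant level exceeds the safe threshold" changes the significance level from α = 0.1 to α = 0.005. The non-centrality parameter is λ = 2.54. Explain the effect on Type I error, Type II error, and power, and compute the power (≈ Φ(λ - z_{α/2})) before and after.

Decreasing α from 0.1 to 0.005:
• Type I error rate decreases (α is the Type I rate by definition).
• Critical value moves from z_{α/2} = 1.645 to 2.807, so power = Φ(λ - z_{α/2}) goes from Φ(2.54 - 1.645) = 0.815 to Φ(2.54 - 2.807) = 0.395.
• Type II error rate β = 1 - power therefore increases (0.185 → 0.605).
Appropriate when false positives are costly — here, shutting down a compliant factory unnecessarily.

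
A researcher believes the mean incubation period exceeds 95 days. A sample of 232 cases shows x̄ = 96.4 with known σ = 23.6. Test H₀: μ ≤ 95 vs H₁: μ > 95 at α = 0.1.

z = 0.904. Critical value: 1.28. Fail to reject H₀.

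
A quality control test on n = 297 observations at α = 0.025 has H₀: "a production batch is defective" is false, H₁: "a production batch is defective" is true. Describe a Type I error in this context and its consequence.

Type I error: rejecting H₀ when it is true — concluding that a production batch is defective when in fact it is not. Consequence: scrapping a good batch — wasted material and cost for no reason.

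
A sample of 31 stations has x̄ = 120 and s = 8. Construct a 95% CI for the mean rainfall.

CI = x̄ ± t*(s/√n) = 120 ± 2.042(8/√31) = (117.07, 122.93)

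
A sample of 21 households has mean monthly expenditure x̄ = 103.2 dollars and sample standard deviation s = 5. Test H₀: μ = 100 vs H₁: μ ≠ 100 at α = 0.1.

t = (x̄ - μ₀)/(s/√n) = (103.2 - 100)/(5/√21) = 2.933. df = 20, critical t = ±1.725. Reject H₀.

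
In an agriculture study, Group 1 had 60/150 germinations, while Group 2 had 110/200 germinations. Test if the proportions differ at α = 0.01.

p̂₁ = 0.4, p̂₂ = 0.55, pooled p̂ = 0.486. z = -2.779. Critical: ±2.576. Reject H₀.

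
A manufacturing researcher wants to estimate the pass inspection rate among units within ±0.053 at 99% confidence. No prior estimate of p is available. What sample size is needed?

Conservative approach: use p = 0.5 (maximizes p(1-p) = 0.25). n = z²(0.25)/E² = 2.576²×0.25/0.053² = 590.6 → n = 591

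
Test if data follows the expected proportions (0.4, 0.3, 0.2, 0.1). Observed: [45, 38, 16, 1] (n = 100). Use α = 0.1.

Expected: [40.0, 30.0, 20.0, 10.0]. χ² = 11.658. df = 3, critical = 6.251. Reject H₀.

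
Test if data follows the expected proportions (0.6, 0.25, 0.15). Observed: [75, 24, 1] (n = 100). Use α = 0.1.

Expected: [60.0, 25.0, 15.0]. χ² = 16.857. df = 2, critical = 4.605. Reject H₀.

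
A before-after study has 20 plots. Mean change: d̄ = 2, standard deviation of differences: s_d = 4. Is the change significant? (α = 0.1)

t = d̄/(s_d/√n) = 2/(4/√20) = 2.236. df = 19, critical t = ±1.729. Reject H₀.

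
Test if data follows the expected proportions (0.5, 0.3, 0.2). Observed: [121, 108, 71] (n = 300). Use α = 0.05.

Expected: [150.0, 90.0, 60.0]. χ² = 11.223. df = 2, critical = 5.991. Reject H₀.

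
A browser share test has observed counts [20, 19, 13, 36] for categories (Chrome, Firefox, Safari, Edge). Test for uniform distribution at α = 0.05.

Expected = 22 each. χ² = Σ(O-E)²/E = 13.182. df = 3, critical value = 7.815. Reject H₀.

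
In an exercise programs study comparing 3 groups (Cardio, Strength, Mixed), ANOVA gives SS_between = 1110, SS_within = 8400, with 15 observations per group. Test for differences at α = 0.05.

df_between = 2, df_within = 42. F = MS_between/MS_within = 555.0/200.0 = 2.775. F_crit ≈ 3.22. Fail to reject H₀.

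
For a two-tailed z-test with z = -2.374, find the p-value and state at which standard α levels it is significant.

p = 2·P(Z > |-2.374|) = 2·(1 - Φ(2.374)) ≈ 0.0176. Significant at α = 0.1; Significant at α = 0.05.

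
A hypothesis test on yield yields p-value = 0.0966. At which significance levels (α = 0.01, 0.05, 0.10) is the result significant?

p = 0.0966. Significant at: α = 0.1.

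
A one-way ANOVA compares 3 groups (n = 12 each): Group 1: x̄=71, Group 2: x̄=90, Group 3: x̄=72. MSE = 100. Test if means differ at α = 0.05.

Grand mean = 77.67. SS_between = 2744.0, MS_between = 1372.0. F = 13.72, F_crit ≈ 3.285. Reject H₀.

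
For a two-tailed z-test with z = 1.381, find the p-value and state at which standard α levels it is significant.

p = 2·P(Z > |1.381|) = 2·(1 - Φ(1.381)) ≈ 0.1673. Not significant at any standard level.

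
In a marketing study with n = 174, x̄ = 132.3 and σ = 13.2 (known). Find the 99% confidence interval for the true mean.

CI = x̄ ± z*(σ/√n) = 132.3 ± 2.576(13.2/√174) = 132.3 ± 2.58 = (129.72, 134.88)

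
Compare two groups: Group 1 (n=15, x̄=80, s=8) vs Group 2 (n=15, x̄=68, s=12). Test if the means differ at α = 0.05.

Pooled sp = 10.2. t = 3.223, df = 28. Critical t = ±2.048. Reject H₀.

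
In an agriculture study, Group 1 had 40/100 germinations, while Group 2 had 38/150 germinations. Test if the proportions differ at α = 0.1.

p̂₁ = 0.4, p̂₂ = 0.253, pooled p̂ = 0.312. z = 2.452. Critical: ±1.645. Reject H₀.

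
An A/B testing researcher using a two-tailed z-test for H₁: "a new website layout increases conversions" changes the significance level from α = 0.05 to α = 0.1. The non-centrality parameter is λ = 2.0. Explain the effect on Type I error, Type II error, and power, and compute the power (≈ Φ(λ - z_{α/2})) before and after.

Increasing α from 0.05 to 0.1:
• Type I error rate increases (α is the Type I rate by definition).
• Critical value moves from z_{α/2} = 1.96 to 1.645, so power = Φ(λ - z_{α/2}) goes from Φ(2.0 - 1.96) = 0.516 to Φ(2.0 - 1.645) = 0.639.
• Type II error rate β = 1 - power therefore decreases (0.484 → 0.361).
Appropriate when false negatives are costly — here, discarding a layout that would have improved conversions — lost revenue.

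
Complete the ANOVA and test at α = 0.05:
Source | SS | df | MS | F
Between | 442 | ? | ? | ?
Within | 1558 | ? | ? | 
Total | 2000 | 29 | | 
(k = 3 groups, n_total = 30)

df_between = 2, df_within = 27. MS_between = 221.0, MS_within = 57.7. F = 3.83, F_crit ≈ 3.354. Reject H₀.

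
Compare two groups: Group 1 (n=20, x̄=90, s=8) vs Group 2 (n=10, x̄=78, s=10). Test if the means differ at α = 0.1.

Pooled sp = 8.69. t = 3.564, df = 28. Critical t = ±1.701. Reject H₀.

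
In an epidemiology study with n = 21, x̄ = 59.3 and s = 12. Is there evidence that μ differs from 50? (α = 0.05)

t = (x̄ - μ₀)/(s/√n) = (59.3 - 50)/(12/√21) = 3.551. df = 20, critical t = ±2.086. Reject H₀.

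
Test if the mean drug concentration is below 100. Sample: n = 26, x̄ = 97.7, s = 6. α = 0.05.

t = (97.7 - 100)/(6/√26) = -1.955, df = 25. Critical t = -1.708. Reject H₀.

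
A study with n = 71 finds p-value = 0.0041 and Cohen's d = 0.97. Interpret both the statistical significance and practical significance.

Statistically significant (p = 0.0041 < 0.05). Cohen's d = 0.97 indicates a large effect size. Both statistical and practical significance should be considered.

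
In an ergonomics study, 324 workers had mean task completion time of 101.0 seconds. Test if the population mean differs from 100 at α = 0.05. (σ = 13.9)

z = (x̄ - μ₀)/(σ/√n) = (101.0 - 100)/(13.9/√324) = 1.295. Critical value: ±1.96. Since |1.295| ≤ 1.96, Fail to reject H₀.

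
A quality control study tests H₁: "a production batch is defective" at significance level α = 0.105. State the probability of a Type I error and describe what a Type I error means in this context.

P(Type I error) = α = 0.105. A Type I error is rejecting H₀ when H₀ is actually true (false positive) — here, concluding that a production batch is defective when in fact this is not the case. Consequence: scrapping a good batch — wasted material and cost for no reason.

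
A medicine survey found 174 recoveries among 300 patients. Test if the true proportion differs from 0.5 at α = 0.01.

p̂ = 0.58, p₀ = 0.5. z = (p̂ - p₀)/√(p₀(1-p₀)/n) = 2.771. Critical: ±2.576. Reject H₀.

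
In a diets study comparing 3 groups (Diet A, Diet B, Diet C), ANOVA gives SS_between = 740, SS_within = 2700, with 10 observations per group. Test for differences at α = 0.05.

df_between = 2, df_within = 27. F = MS_between/MS_within = 370.0/100.0 = 3.7. F_crit ≈ 3.354. Reject H₀. At least one mean differs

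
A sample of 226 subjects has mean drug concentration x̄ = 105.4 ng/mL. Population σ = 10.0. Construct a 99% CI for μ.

CI = x̄ ± z*(σ/√n) = 105.4 ± 2.576(10.0/√226) = 105.4 ± 1.71 = (103.69, 107.11)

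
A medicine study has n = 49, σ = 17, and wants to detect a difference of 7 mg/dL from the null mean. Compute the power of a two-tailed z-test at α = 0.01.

SE = σ/√n = 17/√49 = 2.429. Non-centrality λ = d/SE = 7/2.429 = 2.882. Power ≈ Φ(λ - z_{α/2}) = Φ(2.882 - 2.576) = Φ(0.306) = 0.62.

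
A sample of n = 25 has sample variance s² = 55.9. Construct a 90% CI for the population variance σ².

df = 24. χ²_{0.05} = 36.415, χ²_{0.95} = 13.848. CI for σ² = ((n-1)s²/χ²_{α/2}, (n-1)s²/χ²_{1-α/2}) = (24·55.9/36.415, 24·55.9/13.848) = (36.84, 96.88)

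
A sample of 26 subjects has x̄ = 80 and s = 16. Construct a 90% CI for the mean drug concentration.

CI = x̄ ± t*(s/√n) = 80 ± 1.708(16/√26) = (74.64, 85.36)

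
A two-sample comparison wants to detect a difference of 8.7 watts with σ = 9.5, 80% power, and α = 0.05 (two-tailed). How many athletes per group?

n per group = 2(z_α/2 + z_β)²σ²/d² = 2×(1.96 + 0.84)²×9.5²/8.7² = 18.7 → n = 19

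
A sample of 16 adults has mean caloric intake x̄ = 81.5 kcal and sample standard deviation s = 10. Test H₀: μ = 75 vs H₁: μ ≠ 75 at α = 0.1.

t = (x̄ - μ₀)/(s/√n) = (81.5 - 75)/(10/√16) = 2.6. df = 15, critical t = ±1.753. Reject H₀.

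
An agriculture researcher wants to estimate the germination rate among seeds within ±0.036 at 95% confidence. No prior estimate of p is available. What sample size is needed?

Conservative approach: use p = 0.5 (maximizes p(1-p) = 0.25). n = z²(0.25)/E² = 1.96²×0.25/0.036² = 741.05 → n = 742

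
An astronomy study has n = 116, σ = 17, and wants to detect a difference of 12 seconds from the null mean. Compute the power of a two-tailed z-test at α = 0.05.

SE = σ/√n = 17/√116 = 1.578. Non-centrality λ = d/SE = 12/1.578 = 7.603. Power ≈ Φ(λ - z_{α/2}) = Φ(7.603 - 1.96) = Φ(5.643) = 1.0.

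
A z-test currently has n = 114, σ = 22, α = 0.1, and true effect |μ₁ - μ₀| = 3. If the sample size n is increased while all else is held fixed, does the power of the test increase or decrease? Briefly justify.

Power increases: a larger n shrinks the standard error σ/√n, moving the sampling distribution under H₁ further from the critical value.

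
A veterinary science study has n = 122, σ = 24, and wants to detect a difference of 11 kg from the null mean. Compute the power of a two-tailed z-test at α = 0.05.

SE = σ/√n = 24/√122 = 2.173. Non-centrality λ = d/SE = 11/2.173 = 5.062. Power ≈ Φ(λ - z_{α/2}) = Φ(5.062 - 1.96) = Φ(3.102) = 0.999.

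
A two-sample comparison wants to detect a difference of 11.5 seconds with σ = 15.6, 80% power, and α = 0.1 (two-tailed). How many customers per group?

n per group = 2(z_α/2 + z_β)²σ²/d² = 2×(1.645 + 0.84)²×15.6²/11.5² = 22.7 → n = 23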